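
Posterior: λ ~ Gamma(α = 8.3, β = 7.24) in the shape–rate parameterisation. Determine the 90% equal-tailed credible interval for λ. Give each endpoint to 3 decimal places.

[0.579, 1.870]

Posterior: Gamma(shape 8.3, rate 7.24).
Equal-tailed 90% interval: Gamma(8.3, 7.24) quantiles at 0.05 and 0.95.
Posterior mean ≈ 1.146, SD ≈ 0.398; a Normal approximation gives roughly [0.492, 1.801].
Exact: lower = 0.579; upper = 1.870.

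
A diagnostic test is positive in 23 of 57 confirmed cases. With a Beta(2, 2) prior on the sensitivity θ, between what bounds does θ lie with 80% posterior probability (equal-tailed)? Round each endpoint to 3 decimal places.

[0.330, 0.491]

Posterior: Beta(2+23, 2+34) = Beta(25, 36).
Equal-tailed 80% interval: the 0.1 and 0.9 quantiles of Beta(25, 36).
Posterior mean ≈ 0.410, SD ≈ 0.062; a Normal approximation gives roughly [0.330, 0.490].
Exact: F⁻¹(0.1) = 0.330; F⁻¹(0.9) = 0.491.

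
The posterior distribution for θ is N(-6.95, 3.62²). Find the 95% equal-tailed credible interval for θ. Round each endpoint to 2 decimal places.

[-14.05, 0.15]

The posterior is symmetric, so the 95% equal-tailed interval is θ = -6.95 ± z·3.62 with z = 1.960.
Half-width: 1.960 × 3.62 = 7.10.
-6.95 − 7.10 = -14.05; -6.95 + 7.10 = 0.15.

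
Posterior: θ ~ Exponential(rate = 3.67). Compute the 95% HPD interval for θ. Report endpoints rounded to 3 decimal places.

The exponential density is strictly decreasing on [0, ∞), so the HPD interval is anchored at 0: [0, q] with P(θ ≤ q) = 0.95.
q = −ln(1 − 0.95) / 3.67 = 2.9957 / 3.67 = 0.816.

[0.000, 0.816]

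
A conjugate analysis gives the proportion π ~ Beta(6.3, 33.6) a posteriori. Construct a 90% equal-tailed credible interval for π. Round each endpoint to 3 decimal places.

Posterior: Beta(6.3, 33.6).
Equal-tailed 90% interval: the 0.05 and 0.95 quantiles of Beta(6.3, 33.6).
Posterior mean ≈ 0.158, SD ≈ 0.057; a Normal approximation gives roughly [0.064, 0.252].
Exact: F⁻¹(0.05) = 0.075; F⁻¹(0.95) = 0.261.

[0.075, 0.261]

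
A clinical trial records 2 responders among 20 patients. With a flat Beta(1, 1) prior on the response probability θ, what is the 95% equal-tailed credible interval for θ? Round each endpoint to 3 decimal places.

[0.030, 0.304]

Posterior: Beta(1+2, 1+18) = Beta(3, 19).
Equal-tailed 95% interval: the 0.025 and 0.975 quantiles of Beta(3, 19).
Posterior mean ≈ 0.136, SD ≈ 0.072; a Normal approximation gives roughly [-0.004, 0.277].
Exact: F⁻¹(0.025) = 0.030; F⁻¹(0.975) = 0.304.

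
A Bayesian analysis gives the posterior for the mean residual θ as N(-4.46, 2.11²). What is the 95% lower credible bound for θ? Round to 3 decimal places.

Need L with P(θ ≥ L) = 0.95: L = -4.46 − z_{0.05}·2.11.
z = 1.645; L = -4.46 − 1.645 × 2.11 = -7.931.

-7.931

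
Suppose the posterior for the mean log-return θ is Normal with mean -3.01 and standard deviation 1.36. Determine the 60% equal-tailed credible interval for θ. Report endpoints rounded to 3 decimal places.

[-4.155, -1.865]

The posterior is symmetric, so the 60% equal-tailed interval is θ = -3.01 ± z·1.36 with z = 0.842.
Half-width: 0.842 × 1.36 = 1.145.
-3.01 − 1.145 = -4.155; -3.01 + 1.145 = -1.865.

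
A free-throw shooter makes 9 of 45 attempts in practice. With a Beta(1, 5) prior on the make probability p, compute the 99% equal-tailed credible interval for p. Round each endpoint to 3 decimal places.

[0.079, 0.357]

Posterior: Beta(1+9, 5+36) = Beta(10, 41).
Equal-tailed 99% interval: the 0.005 and 0.995 quantiles of Beta(10, 41).
Posterior mean ≈ 0.196, SD ≈ 0.055; a Normal approximation gives roughly [0.054, 0.338].
Exact: F⁻¹(0.005) = 0.079; F⁻¹(0.995) = 0.357.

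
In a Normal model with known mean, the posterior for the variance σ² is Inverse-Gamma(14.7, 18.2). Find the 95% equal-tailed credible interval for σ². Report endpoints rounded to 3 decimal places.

Inverse-Gamma(14.7, 18.2) quantiles: F⁻¹(0.025) and F⁻¹(0.975).
Equivalently, 1/σ² ~ Gamma(14.7, rate = 18.2); invert its 0.975 and 0.025 quantiles.
Posterior mean ≈ 1.328, SD ≈ 0.373; a Normal approximation gives roughly [0.598, 2.059].
Exact: lower = 0.787; upper = 2.227.

[0.787, 2.227]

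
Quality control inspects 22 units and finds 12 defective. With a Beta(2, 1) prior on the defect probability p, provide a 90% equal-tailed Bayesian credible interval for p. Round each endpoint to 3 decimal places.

[0.397, 0.718]

Posterior: Beta(2+12, 1+10) = Beta(14, 11).
Equal-tailed 90% interval: the 0.05 and 0.95 quantiles of Beta(14, 11).
Posterior mean ≈ 0.560, SD ≈ 0.097; a Normal approximation gives roughly [0.400, 0.720].
Exact: F⁻¹(0.05) = 0.397; F⁻¹(0.95) = 0.718.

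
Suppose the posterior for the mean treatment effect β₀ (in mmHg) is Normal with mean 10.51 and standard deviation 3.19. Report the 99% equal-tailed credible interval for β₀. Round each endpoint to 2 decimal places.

[2.29, 18.73]

The posterior is symmetric, so the 99% equal-tailed interval is β₀ = 10.51 ± z·3.19 with z = 2.576.
Half-width: 2.576 × 3.19 = 8.22.
10.51 − 8.22 = 2.29; 10.51 + 8.22 = 18.73.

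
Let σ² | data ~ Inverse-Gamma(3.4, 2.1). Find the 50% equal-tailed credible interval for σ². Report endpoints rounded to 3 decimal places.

Inverse-Gamma(3.4, 2.1) quantiles: F⁻¹(0.25) and F⁻¹(0.75).
Equivalently, 1/σ² ~ Gamma(3.4, rate = 2.1); invert its 0.75 and 0.25 quantiles.
Posterior mean ≈ 0.875, SD ≈ 0.740; a Normal approximation gives roughly [0.376, 1.374].
Exact: lower = 0.477; upper = 1.026.

[0.477, 1.026]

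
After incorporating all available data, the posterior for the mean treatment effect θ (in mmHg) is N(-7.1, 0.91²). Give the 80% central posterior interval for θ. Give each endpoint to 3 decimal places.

[-8.266, -5.934]

The posterior is symmetric, so the 80% equal-tailed interval is θ = -7.1 ± z·0.91 with z = 1.282.
Half-width: 1.282 × 0.91 = 1.166.
-7.1 − 1.166 = -8.266; -7.1 + 1.166 = -5.934.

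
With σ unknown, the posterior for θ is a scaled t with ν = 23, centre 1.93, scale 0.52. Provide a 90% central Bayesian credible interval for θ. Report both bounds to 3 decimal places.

[1.039, 2.821]

The t_23 distribution is symmetric; the 90% interval is 1.93 ± t·0.52 with t_{0.95,23} = 1.714.
Half-width: 1.714 × 0.52 = 0.891.
1.93 − 0.891 = 1.039; 1.93 + 0.891 = 2.821.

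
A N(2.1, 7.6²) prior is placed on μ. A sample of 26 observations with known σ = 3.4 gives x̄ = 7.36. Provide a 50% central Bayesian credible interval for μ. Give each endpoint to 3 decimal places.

[6.872, 7.768]

Posterior precision = 1/7.6² + 26/3.4² = 0.0173 + 2.2491 = 2.2664, so posterior SD = 0.6642.
Posterior mean = (2.1/7.6² + 26·7.36/3.4²) / 2.2664 = 7.3198.
Interval: 7.3198 ± 0.674 × 0.6642 → [6.872, 7.768].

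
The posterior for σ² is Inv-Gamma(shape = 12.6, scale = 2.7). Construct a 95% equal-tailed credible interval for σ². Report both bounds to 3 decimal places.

Inverse-Gamma(12.6, 2.7) quantiles: F⁻¹(0.025) and F⁻¹(0.975).
Equivalently, 1/σ² ~ Gamma(12.6, rate = 2.7); invert its 0.975 and 0.025 quantiles.
Posterior mean ≈ 0.233, SD ≈ 0.071; a Normal approximation gives roughly [0.093, 0.373].
Exact: lower = 0.132; upper = 0.407.

[0.132, 0.407]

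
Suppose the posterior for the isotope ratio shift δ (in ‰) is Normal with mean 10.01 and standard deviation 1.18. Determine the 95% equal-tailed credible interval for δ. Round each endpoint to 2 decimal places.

[7.70, 12.32]

The posterior is symmetric, so the 95% equal-tailed interval is δ = 10.01 ± z·1.18 with z = 1.960.
Half-width: 1.960 × 1.18 = 2.31.
10.01 − 2.31 = 7.70; 10.01 + 2.31 = 12.32.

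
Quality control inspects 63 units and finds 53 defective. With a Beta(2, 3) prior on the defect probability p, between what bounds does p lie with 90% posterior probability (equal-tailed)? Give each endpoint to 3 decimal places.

[0.726, 0.881]

Posterior: Beta(2+53, 3+10) = Beta(55, 13).
Equal-tailed 90% interval: the 0.05 and 0.95 quantiles of Beta(55, 13).
Posterior mean ≈ 0.809, SD ≈ 0.047; a Normal approximation gives roughly [0.731, 0.887].
Exact: F⁻¹(0.05) = 0.726; F⁻¹(0.95) = 0.881.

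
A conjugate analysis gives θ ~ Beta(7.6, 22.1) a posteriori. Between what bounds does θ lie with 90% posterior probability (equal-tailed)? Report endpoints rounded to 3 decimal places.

[0.136, 0.395]

Posterior: Beta(7.6, 22.1).
Equal-tailed 90% interval: the 0.05 and 0.95 quantiles of Beta(7.6, 22.1).
Posterior mean ≈ 0.256, SD ≈ 0.079; a Normal approximation gives roughly [0.126, 0.385].
Exact: F⁻¹(0.05) = 0.136; F⁻¹(0.95) = 0.395.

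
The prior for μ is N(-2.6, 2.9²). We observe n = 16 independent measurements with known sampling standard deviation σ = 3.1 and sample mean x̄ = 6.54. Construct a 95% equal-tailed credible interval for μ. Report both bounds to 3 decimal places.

[4.463, 7.398]

Posterior precision = 1/2.9² + 16/3.1² = 0.1189 + 1.6649 = 1.7838, so posterior SD = 0.7487.
Posterior mean = (-2.6/2.9² + 16·6.54/3.1²) / 1.7838 = 5.9308.
Interval: 5.9308 ± 1.960 × 0.7487 → [4.463, 7.398].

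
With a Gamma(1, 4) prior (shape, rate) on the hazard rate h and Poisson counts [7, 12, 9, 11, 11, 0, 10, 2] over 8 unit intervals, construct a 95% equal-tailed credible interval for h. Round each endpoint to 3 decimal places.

Posterior: Gamma(1+62, 4+8) = Gamma(63, 12) (shape, rate).
Equal-tailed 95% interval: Gamma(63, 12) quantiles at 0.025 and 0.975.
Posterior mean ≈ 5.250, SD ≈ 0.661; a Normal approximation gives roughly [3.954, 6.546].
Exact: lower = 4.034; upper = 6.623.

[4.034, 6.623]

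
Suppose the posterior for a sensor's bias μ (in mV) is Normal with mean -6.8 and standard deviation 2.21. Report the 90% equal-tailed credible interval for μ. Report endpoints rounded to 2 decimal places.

The posterior is symmetric, so the 90% equal-tailed interval is μ = -6.8 ± z·2.21 with z = 1.645.
Half-width: 1.645 × 2.21 = 3.64.
-6.8 − 3.64 = -10.44; -6.8 + 3.64 = -3.16.

[-10.44, -3.16]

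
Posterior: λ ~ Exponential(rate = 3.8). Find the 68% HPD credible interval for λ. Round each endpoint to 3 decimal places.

[0.000, 0.300]

The exponential density is strictly decreasing on [0, ∞), so the HPD interval is anchored at 0: [0, q] with P(λ ≤ q) = 0.68.
q = −ln(1 − 0.68) / 3.8 = 1.1394 / 3.8 = 0.300.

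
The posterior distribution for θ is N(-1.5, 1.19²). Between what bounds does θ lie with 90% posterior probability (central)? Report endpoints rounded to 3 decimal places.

The posterior is symmetric, so the 90% equal-tailed interval is θ = -1.5 ± z·1.19 with z = 1.645.
Half-width: 1.645 × 1.19 = 1.957.
-1.5 − 1.957 = -3.457; -1.5 + 1.957 = 0.457.

[-3.457, 0.457]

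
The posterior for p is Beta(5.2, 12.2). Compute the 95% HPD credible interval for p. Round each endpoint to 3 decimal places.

The posterior is unimodal and skewed, so the HPD interval has equal density at both endpoints and is the shortest 95% interval.
Solving f(0.102) = f(0.508) with F(0.508) − F(0.102) = 0.95 gives [0.102, 0.508].
For comparison, the equal-tailed interval is [0.115, 0.526]; the HPD is narrower and shifted toward the mode.

[0.102, 0.508]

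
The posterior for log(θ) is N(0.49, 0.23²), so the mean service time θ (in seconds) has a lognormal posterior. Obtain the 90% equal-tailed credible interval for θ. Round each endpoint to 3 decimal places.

On the log scale the 90% interval is 0.49 ± 1.645 × 0.23 = [0.1117, 0.8683].
Exponentiate: [e^0.1117, e^0.8683] = [1.118, 2.383].

[1.118, 2.383]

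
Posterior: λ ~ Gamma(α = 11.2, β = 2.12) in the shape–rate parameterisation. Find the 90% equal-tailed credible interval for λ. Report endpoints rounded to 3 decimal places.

[2.981, 8.119]

Posterior: Gamma(shape 11.2, rate 2.12).
Equal-tailed 90% interval: Gamma(11.2, 2.12) quantiles at 0.05 and 0.95.
Posterior mean ≈ 5.283, SD ≈ 1.579; a Normal approximation gives roughly [2.686, 7.880].
Exact: lower = 2.981; upper = 8.119.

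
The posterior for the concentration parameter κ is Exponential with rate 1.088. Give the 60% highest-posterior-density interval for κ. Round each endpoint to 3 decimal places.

The exponential density is strictly decreasing on [0, ∞), so the HPD interval is anchored at 0: [0, q] with P(κ ≤ q) = 0.60.
q = −ln(1 − 0.60) / 1.088 = 0.9163 / 1.088 = 0.842.

[0.000, 0.842]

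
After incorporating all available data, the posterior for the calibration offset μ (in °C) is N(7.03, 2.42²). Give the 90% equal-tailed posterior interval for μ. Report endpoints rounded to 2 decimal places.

The posterior is symmetric, so the 90% equal-tailed interval is μ = 7.03 ± z·2.42 with z = 1.645.
Half-width: 1.645 × 2.42 = 3.98.
7.03 − 3.98 = 3.05; 7.03 + 3.98 = 11.01.

[3.05, 11.01]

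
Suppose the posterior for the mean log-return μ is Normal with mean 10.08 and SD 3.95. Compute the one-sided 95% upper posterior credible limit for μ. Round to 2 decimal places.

16.58

Need U with P(μ ≤ U) = 0.95: U = 10.08 + z_{0.05}·3.95.
z = 1.645; U = 10.08 + 1.645 × 3.95 = 16.58.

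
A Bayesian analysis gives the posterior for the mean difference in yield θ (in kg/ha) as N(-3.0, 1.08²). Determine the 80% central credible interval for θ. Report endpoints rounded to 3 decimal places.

The posterior is symmetric, so the 80% equal-tailed interval is θ = -3.0 ± z·1.08 with z = 1.282.
Half-width: 1.282 × 1.08 = 1.384.
-3.0 − 1.384 = -4.384; -3.0 + 1.384 = -1.616.

[-4.384, -1.616]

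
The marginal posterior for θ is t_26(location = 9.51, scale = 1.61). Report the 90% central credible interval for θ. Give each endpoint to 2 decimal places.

The t_26 distribution is symmetric; the 90% interval is 9.51 ± t·1.61 with t_{0.95,26} = 1.706.
Half-width: 1.706 × 1.61 = 2.75.
9.51 − 2.75 = 6.76; 9.51 + 2.75 = 12.26.

[6.76, 12.26]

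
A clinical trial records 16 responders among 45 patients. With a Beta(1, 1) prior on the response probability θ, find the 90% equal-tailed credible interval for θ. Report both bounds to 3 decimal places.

Posterior: Beta(1+16, 1+29) = Beta(17, 30).
Equal-tailed 90% interval: the 0.05 and 0.95 quantiles of Beta(17, 30).
Posterior mean ≈ 0.362, SD ≈ 0.069; a Normal approximation gives roughly [0.248, 0.476].
Exact: F⁻¹(0.05) = 0.251; F⁻¹(0.95) = 0.479.

[0.251, 0.479]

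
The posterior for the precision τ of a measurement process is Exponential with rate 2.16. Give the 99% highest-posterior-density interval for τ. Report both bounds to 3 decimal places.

The exponential density is strictly decreasing on [0, ∞), so the HPD interval is anchored at 0: [0, q] with P(τ ≤ q) = 0.99.
q = −ln(1 − 0.99) / 2.16 = 4.6052 / 2.16 = 2.132.

[0.000, 2.132]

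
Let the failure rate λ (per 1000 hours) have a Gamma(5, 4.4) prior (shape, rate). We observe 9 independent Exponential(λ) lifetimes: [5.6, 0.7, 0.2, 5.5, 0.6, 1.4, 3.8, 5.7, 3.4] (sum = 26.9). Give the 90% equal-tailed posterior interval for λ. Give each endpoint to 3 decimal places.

Posterior: Gamma(5+9, 4.4+26.9) = Gamma(14, 31.3) (shape, rate).
Equal-tailed 90% interval: Gamma(14, 31.3) quantiles at 0.05 and 0.95.
Posterior mean ≈ 0.447, SD ≈ 0.120; a Normal approximation gives roughly [0.251, 0.644].
Exact: lower = 0.270; upper = 0.660.

[0.270, 0.660]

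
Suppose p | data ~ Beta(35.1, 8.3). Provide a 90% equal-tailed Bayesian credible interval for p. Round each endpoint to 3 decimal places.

Posterior: Beta(35.1, 8.3).
Equal-tailed 90% interval: the 0.05 and 0.95 quantiles of Beta(35.1, 8.3).
Posterior mean ≈ 0.809, SD ≈ 0.059; a Normal approximation gives roughly [0.712, 0.906].
Exact: F⁻¹(0.05) = 0.704; F⁻¹(0.95) = 0.897.

[0.704, 0.897]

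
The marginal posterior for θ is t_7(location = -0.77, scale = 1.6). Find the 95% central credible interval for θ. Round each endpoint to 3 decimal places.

The t_7 distribution is symmetric; the 95% interval is -0.77 ± t·1.6 with t_{0.975,7} = 2.365.
Half-width: 2.365 × 1.6 = 3.783.
-0.77 − 3.783 = -4.553; -0.77 + 3.783 = 3.013.

[-4.553, 3.013]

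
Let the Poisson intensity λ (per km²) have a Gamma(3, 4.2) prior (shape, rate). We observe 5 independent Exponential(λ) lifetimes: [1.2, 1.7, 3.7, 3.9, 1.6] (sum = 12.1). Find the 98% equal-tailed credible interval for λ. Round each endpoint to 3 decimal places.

Posterior: Gamma(3+5, 4.2+12.1) = Gamma(8, 16.3) (shape, rate).
Equal-tailed 98% interval: Gamma(8, 16.3) quantiles at 0.01 and 0.99.
Posterior mean ≈ 0.491, SD ≈ 0.174; a Normal approximation gives roughly [0.087, 0.894].
Exact: lower = 0.178; upper = 0.982.

[0.178, 0.982]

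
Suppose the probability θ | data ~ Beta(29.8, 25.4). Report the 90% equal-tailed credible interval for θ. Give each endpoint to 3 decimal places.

Posterior: Beta(29.8, 25.4).
Equal-tailed 90% interval: the 0.05 and 0.95 quantiles of Beta(29.8, 25.4).
Posterior mean ≈ 0.540, SD ≈ 0.066; a Normal approximation gives roughly [0.430, 0.649].
Exact: F⁻¹(0.05) = 0.430; F⁻¹(0.95) = 0.649.

[0.430, 0.649]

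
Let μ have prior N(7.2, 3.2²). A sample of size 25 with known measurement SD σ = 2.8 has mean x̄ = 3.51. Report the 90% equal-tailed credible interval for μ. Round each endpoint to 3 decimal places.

Posterior precision = 1/3.2² + 25/2.8² = 0.0977 + 3.1888 = 3.2864, so posterior SD = 0.5516.
Posterior mean = (7.2/3.2² + 25·3.51/2.8²) / 3.2864 = 3.6196.
Interval: 3.6196 ± 1.645 × 0.5516 → [2.712, 4.527].

[2.712, 4.527]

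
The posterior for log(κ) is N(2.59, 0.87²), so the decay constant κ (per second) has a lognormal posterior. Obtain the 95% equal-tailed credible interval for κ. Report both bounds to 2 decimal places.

[2.42, 73.34]

On the log scale the 95% interval is 2.59 ± 1.960 × 0.87 = [0.8848, 4.2952].
Exponentiate: [e^0.8848, e^4.2952] = [2.42, 73.34].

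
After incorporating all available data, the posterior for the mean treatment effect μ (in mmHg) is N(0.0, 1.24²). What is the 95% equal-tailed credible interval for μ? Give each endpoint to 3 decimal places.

The posterior is symmetric, so the 95% equal-tailed interval is μ = 0.0 ± z·1.24 with z = 1.960.
Half-width: 1.960 × 1.24 = 2.430.
0.0 − 2.430 = -2.430; 0.0 + 2.430 = 2.430.

[-2.430, 2.430]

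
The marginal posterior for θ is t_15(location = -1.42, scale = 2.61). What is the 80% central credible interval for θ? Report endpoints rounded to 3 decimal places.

The t_15 distribution is symmetric; the 80% interval is -1.42 ± t·2.61 with t_{0.9,15} = 1.341.
Half-width: 1.341 × 2.61 = 3.499.
-1.42 − 3.499 = -4.919; -1.42 + 3.499 = 2.079.

[-4.919, 2.079]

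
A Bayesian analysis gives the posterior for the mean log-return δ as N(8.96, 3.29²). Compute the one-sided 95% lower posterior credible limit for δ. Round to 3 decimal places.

3.548

Need L with P(δ ≥ L) = 0.95: L = 8.96 − z_{0.05}·3.29.
z = 1.645; L = 8.96 − 1.645 × 3.29 = 3.548.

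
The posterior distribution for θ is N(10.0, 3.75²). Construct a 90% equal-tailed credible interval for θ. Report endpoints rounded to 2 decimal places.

[3.83, 16.17]

The posterior is symmetric, so the 90% equal-tailed interval is θ = 10.0 ± z·3.75 with z = 1.645.
Half-width: 1.645 × 3.75 = 6.17.
10.0 − 6.17 = 3.83; 10.0 + 6.17 = 16.17.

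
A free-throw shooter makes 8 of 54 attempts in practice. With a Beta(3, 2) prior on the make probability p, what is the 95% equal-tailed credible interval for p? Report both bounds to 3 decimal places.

[0.099, 0.294]

Posterior: Beta(3+8, 2+46) = Beta(11, 48).
Equal-tailed 95% interval: the 0.025 and 0.975 quantiles of Beta(11, 48).
Posterior mean ≈ 0.186, SD ≈ 0.050; a Normal approximation gives roughly [0.088, 0.285].
Exact: F⁻¹(0.025) = 0.099; F⁻¹(0.975) = 0.294.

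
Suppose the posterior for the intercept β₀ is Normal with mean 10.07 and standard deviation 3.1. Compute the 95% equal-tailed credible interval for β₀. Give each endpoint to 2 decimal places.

The posterior is symmetric, so the 95% equal-tailed interval is β₀ = 10.07 ± z·3.1 with z = 1.960.
Half-width: 1.960 × 3.1 = 6.08.
10.07 − 6.08 = 3.99; 10.07 + 6.08 = 16.15.

[3.99, 16.15]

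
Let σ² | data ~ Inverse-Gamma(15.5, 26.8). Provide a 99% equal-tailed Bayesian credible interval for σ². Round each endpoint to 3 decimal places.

[0.974, 3.707]

Inverse-Gamma(15.5, 26.8) quantiles: F⁻¹(0.005) and F⁻¹(0.995).
Equivalently, 1/σ² ~ Gamma(15.5, rate = 26.8); invert its 0.995 and 0.005 quantiles.
Posterior mean ≈ 1.848, SD ≈ 0.503; a Normal approximation gives roughly [0.553, 3.144].
Exact: lower = 0.974; upper = 3.707.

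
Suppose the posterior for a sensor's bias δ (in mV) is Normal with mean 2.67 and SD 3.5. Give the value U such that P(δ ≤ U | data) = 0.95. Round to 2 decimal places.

8.43

Need U with P(δ ≤ U) = 0.95: U = 2.67 + z_{0.05}·3.5.
z = 1.645; U = 2.67 + 1.645 × 3.5 = 8.43.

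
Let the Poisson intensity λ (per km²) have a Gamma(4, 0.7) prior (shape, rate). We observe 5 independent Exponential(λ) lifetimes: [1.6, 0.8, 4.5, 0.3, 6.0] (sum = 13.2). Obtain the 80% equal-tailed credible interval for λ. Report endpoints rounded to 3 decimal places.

Posterior: Gamma(4+5, 0.7+13.2) = Gamma(9, 13.9) (shape, rate).
Equal-tailed 80% interval: Gamma(9, 13.9) quantiles at 0.1 and 0.9.
Posterior mean ≈ 0.647, SD ≈ 0.216; a Normal approximation gives roughly [0.371, 0.924].
Exact: lower = 0.391; upper = 0.935.

[0.391, 0.935]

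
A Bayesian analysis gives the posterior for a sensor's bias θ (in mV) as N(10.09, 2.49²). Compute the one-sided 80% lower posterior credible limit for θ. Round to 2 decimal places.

7.99

Need L with P(θ ≥ L) = 0.80: L = 10.09 − z_{0.2}·2.49.
z = 0.842; L = 10.09 − 0.842 × 2.49 = 7.99.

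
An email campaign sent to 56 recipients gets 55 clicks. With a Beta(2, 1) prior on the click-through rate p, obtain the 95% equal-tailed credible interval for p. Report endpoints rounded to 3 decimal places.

[0.908, 0.996]

Posterior: Beta(2+55, 1+1) = Beta(57, 2).
Equal-tailed 95% interval: the 0.025 and 0.975 quantiles of Beta(57, 2).
Posterior mean ≈ 0.966, SD ≈ 0.023; a Normal approximation gives roughly [0.920, 1.012].
Exact: F⁻¹(0.025) = 0.908; F⁻¹(0.975) = 0.996.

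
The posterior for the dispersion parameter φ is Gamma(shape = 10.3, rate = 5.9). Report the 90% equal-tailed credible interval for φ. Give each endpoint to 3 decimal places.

[0.957, 2.726]

Posterior: Gamma(shape 10.3, rate 5.9).
Equal-tailed 90% interval: Gamma(10.3, 5.9) quantiles at 0.05 and 0.95.
Posterior mean ≈ 1.746, SD ≈ 0.544; a Normal approximation gives roughly [0.851, 2.640].
Exact: lower = 0.957; upper = 2.726.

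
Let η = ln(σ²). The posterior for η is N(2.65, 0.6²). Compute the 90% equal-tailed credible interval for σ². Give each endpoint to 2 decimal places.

[5.28, 37.97]

On the log scale the 90% interval is 2.65 ± 1.645 × 0.6 = [1.6631, 3.6369].
Exponentiate: [e^1.6631, e^3.6369] = [5.28, 37.97].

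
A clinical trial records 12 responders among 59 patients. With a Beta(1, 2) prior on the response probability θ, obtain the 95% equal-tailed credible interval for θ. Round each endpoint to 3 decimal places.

[0.119, 0.318]

Posterior: Beta(1+12, 2+47) = Beta(13, 49).
Equal-tailed 95% interval: the 0.025 and 0.975 quantiles of Beta(13, 49).
Posterior mean ≈ 0.210, SD ≈ 0.051; a Normal approximation gives roughly [0.109, 0.310].
Exact: F⁻¹(0.025) = 0.119; F⁻¹(0.975) = 0.318.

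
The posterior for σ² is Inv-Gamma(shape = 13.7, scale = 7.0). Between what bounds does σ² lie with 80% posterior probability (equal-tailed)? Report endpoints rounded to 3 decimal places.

[0.376, 0.759]

Inverse-Gamma(13.7, 7.0) quantiles: F⁻¹(0.1) and F⁻¹(0.9).
Equivalently, 1/σ² ~ Gamma(13.7, rate = 7.0); invert its 0.9 and 0.1 quantiles.
Posterior mean ≈ 0.551, SD ≈ 0.161; a Normal approximation gives roughly [0.345, 0.758].
Exact: lower = 0.376; upper = 0.759.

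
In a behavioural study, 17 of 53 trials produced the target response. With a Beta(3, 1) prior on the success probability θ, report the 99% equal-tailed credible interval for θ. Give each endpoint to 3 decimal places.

Posterior: Beta(3+17, 1+36) = Beta(20, 37).
Equal-tailed 99% interval: the 0.005 and 0.995 quantiles of Beta(20, 37).
Posterior mean ≈ 0.351, SD ≈ 0.063; a Normal approximation gives roughly [0.189, 0.512].
Exact: F⁻¹(0.005) = 0.202; F⁻¹(0.995) = 0.519.

[0.202, 0.519]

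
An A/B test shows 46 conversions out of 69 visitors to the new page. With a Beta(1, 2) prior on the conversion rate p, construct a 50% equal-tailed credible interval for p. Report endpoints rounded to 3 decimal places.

[0.616, 0.691]

Posterior: Beta(1+46, 2+23) = Beta(47, 25).
Equal-tailed 50% interval: the 0.25 and 0.75 quantiles of Beta(47, 25).
Posterior mean ≈ 0.653, SD ≈ 0.056; a Normal approximation gives roughly [0.615, 0.690].
Exact: F⁻¹(0.25) = 0.616; F⁻¹(0.75) = 0.691.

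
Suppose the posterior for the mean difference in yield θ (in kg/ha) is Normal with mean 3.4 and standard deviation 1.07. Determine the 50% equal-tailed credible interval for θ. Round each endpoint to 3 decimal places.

The posterior is symmetric, so the 50% equal-tailed interval is θ = 3.4 ± z·1.07 with z = 0.674.
Half-width: 0.674 × 1.07 = 0.722.
3.4 − 0.722 = 2.678; 3.4 + 0.722 = 4.122.

[2.678, 4.122]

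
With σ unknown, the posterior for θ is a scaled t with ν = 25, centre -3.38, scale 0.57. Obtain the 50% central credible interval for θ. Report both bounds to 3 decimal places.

[-3.770, -2.990]

The t_25 distribution is symmetric; the 50% interval is -3.38 ± t·0.57 with t_{0.75,25} = 0.684.
Half-width: 0.684 × 0.57 = 0.390.
-3.38 − 0.390 = -3.770; -3.38 + 0.390 = -2.990.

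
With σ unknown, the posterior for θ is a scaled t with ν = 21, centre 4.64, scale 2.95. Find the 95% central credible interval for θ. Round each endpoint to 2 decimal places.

The t_21 distribution is symmetric; the 95% interval is 4.64 ± t·2.95 with t_{0.975,21} = 2.080.
Half-width: 2.080 × 2.95 = 6.13.
4.64 − 6.13 = -1.49; 4.64 + 6.13 = 10.77.

[-1.49, 10.77]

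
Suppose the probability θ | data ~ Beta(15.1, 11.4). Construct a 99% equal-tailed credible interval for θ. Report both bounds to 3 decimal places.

[0.325, 0.795]

Posterior: Beta(15.1, 11.4).
Equal-tailed 99% interval: the 0.005 and 0.995 quantiles of Beta(15.1, 11.4).
Posterior mean ≈ 0.570, SD ≈ 0.094; a Normal approximation gives roughly [0.327, 0.813].
Exact: F⁻¹(0.005) = 0.325; F⁻¹(0.995) = 0.795.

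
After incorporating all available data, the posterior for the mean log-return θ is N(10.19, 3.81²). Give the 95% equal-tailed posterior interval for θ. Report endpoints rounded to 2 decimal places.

The posterior is symmetric, so the 95% equal-tailed interval is θ = 10.19 ± z·3.81 with z = 1.960.
Half-width: 1.960 × 3.81 = 7.47.
10.19 − 7.47 = 2.72; 10.19 + 7.47 = 17.66.

[2.72, 17.66]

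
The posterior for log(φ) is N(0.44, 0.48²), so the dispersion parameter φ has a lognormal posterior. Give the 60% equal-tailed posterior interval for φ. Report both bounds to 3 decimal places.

[1.037, 2.326]

On the log scale the 60% interval is 0.44 ± 0.842 × 0.48 = [0.0360, 0.8440].
Exponentiate: [e^0.0360, e^0.8440] = [1.037, 2.326].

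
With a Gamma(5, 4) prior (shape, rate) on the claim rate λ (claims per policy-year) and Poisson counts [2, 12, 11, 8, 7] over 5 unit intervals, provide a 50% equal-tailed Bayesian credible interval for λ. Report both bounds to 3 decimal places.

Posterior: Gamma(5+40, 4+5) = Gamma(45, 9) (shape, rate).
Equal-tailed 50% interval: Gamma(45, 9) quantiles at 0.25 and 0.75.
Posterior mean ≈ 5.000, SD ≈ 0.745; a Normal approximation gives roughly [4.497, 5.503].
Exact: lower = 4.479; upper = 5.481.

[4.479, 5.481]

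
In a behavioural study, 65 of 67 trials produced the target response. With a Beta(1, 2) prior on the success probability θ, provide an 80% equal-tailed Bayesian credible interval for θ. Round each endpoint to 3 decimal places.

[0.906, 0.974]

Posterior: Beta(1+65, 2+2) = Beta(66, 4).
Equal-tailed 80% interval: the 0.1 and 0.9 quantiles of Beta(66, 4).
Posterior mean ≈ 0.943, SD ≈ 0.028; a Normal approximation gives roughly [0.908, 0.978].
Exact: F⁻¹(0.1) = 0.906; F⁻¹(0.9) = 0.974.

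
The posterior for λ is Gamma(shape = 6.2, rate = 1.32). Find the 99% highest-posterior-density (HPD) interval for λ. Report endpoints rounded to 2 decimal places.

[0.96, 10.33]

The posterior is unimodal and skewed, so the HPD interval has equal density at both endpoints and is the shortest 99% interval.
Solving f(0.96) = f(10.33) with F(10.33) − F(0.96) = 0.99 gives [0.96, 10.33].
For comparison, the equal-tailed interval is [1.24, 10.95]; the HPD is narrower and shifted toward the mode.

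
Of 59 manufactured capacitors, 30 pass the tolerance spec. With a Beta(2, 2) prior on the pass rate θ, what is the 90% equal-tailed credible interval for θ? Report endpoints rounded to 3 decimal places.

Posterior: Beta(2+30, 2+29) = Beta(32, 31).
Equal-tailed 90% interval: the 0.05 and 0.95 quantiles of Beta(32, 31).
Posterior mean ≈ 0.508, SD ≈ 0.062; a Normal approximation gives roughly [0.405, 0.611].
Exact: F⁻¹(0.05) = 0.405; F⁻¹(0.95) = 0.611.

[0.405, 0.611]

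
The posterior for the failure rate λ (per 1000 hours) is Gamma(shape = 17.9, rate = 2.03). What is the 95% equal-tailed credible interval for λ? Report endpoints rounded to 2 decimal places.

Posterior: Gamma(shape 17.9, rate 2.03).
Equal-tailed 95% interval: Gamma(17.9, 2.03) quantiles at 0.025 and 0.975.
Posterior mean ≈ 8.82, SD ≈ 2.08; a Normal approximation gives roughly [4.73, 12.90].
Exact: lower = 5.22; upper = 13.35.

[5.22, 13.35]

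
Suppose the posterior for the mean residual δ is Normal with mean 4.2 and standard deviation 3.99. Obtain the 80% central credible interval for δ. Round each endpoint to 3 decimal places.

[-0.913, 9.313]

The posterior is symmetric, so the 80% equal-tailed interval is δ = 4.2 ± z·3.99 with z = 1.282.
Half-width: 1.282 × 3.99 = 5.113.
4.2 − 5.113 = -0.913; 4.2 + 5.113 = 9.313.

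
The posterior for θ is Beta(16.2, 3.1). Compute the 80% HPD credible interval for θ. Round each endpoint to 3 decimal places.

The posterior is unimodal and skewed, so the HPD interval has equal density at both endpoints and is the shortest 80% interval.
Solving f(0.758) = f(0.954) with F(0.954) − F(0.758) = 0.80 gives [0.758, 0.954].
For comparison, the equal-tailed interval is [0.728, 0.935]; the HPD is narrower and shifted toward the mode.

[0.758, 0.954]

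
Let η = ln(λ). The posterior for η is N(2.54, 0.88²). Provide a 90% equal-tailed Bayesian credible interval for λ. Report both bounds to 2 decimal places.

[2.98, 53.92]

On the log scale the 90% interval is 2.54 ± 1.645 × 0.88 = [1.0925, 3.9875].
Exponentiate: [e^1.0925, e^3.9875] = [2.98, 53.92].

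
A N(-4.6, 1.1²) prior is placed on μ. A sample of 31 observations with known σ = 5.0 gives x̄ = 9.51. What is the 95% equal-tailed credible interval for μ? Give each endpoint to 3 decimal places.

Posterior precision = 1/1.1² + 31/5.0² = 0.8264 + 1.2400 = 2.0664, so posterior SD = 0.6956.
Posterior mean = (-4.6/1.1² + 31·9.51/5.0²) / 2.0664 = 3.8669.
Interval: 3.8669 ± 1.960 × 0.6956 → [2.503, 5.230].

[2.503, 5.230]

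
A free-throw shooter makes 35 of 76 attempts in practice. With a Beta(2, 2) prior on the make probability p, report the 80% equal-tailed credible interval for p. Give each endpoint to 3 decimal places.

[0.391, 0.534]

Posterior: Beta(2+35, 2+41) = Beta(37, 43).
Equal-tailed 80% interval: the 0.1 and 0.9 quantiles of Beta(37, 43).
Posterior mean ≈ 0.463, SD ≈ 0.055; a Normal approximation gives roughly [0.392, 0.533].
Exact: F⁻¹(0.1) = 0.391; F⁻¹(0.9) = 0.534.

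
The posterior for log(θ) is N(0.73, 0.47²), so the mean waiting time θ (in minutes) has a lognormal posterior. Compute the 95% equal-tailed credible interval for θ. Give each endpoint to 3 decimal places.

[0.826, 5.213]

On the log scale the 95% interval is 0.73 ± 1.960 × 0.47 = [-0.1912, 1.6512].
Exponentiate: [e^-0.1912, e^1.6512] = [0.826, 5.213].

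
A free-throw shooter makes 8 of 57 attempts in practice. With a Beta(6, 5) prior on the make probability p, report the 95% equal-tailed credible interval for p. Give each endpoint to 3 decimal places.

[0.119, 0.309]

Posterior: Beta(6+8, 5+49) = Beta(14, 54).
Equal-tailed 95% interval: the 0.025 and 0.975 quantiles of Beta(14, 54).
Posterior mean ≈ 0.206, SD ≈ 0.049; a Normal approximation gives roughly [0.110, 0.301].
Exact: F⁻¹(0.025) = 0.119; F⁻¹(0.975) = 0.309.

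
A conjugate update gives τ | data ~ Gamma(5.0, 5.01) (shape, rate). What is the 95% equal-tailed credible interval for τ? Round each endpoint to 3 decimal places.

[0.324, 2.044]

Posterior: Gamma(shape 5.0, rate 5.01).
Equal-tailed 95% interval: Gamma(5.0, 5.01) quantiles at 0.025 and 0.975.
Posterior mean ≈ 0.998, SD ≈ 0.446; a Normal approximation gives roughly [0.123, 1.873].
Exact: lower = 0.324; upper = 2.044.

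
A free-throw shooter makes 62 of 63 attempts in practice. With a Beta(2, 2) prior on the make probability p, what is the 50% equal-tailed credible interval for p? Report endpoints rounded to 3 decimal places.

Posterior: Beta(2+62, 2+1) = Beta(64, 3).
Equal-tailed 50% interval: the 0.25 and 0.75 quantiles of Beta(64, 3).
Posterior mean ≈ 0.955, SD ≈ 0.025; a Normal approximation gives roughly [0.938, 0.972].
Exact: F⁻¹(0.25) = 0.941; F⁻¹(0.75) = 0.974.

[0.941, 0.974]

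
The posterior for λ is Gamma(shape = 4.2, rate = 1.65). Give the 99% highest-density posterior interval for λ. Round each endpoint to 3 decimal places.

The posterior is unimodal and skewed, so the HPD interval has equal density at both endpoints and is the shortest 99% interval.
Solving f(0.277) = f(6.350) with F(6.350) − F(0.277) = 0.99 gives [0.277, 6.350].
For comparison, the equal-tailed interval is [0.454, 6.853]; the HPD is narrower and shifted toward the mode.

[0.277, 6.350]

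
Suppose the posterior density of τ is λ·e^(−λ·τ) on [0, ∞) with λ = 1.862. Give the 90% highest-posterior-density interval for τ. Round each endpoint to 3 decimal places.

The exponential density is strictly decreasing on [0, ∞), so the HPD interval is anchored at 0: [0, q] with P(τ ≤ q) = 0.90.
q = −ln(1 − 0.90) / 1.862 = 2.3026 / 1.862 = 1.237.

[0.000, 1.237]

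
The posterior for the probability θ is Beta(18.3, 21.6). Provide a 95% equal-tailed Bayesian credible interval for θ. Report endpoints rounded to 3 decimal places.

[0.309, 0.612]

Posterior: Beta(18.3, 21.6).
Equal-tailed 95% interval: the 0.025 and 0.975 quantiles of Beta(18.3, 21.6).
Posterior mean ≈ 0.459, SD ≈ 0.078; a Normal approximation gives roughly [0.306, 0.611].
Exact: F⁻¹(0.025) = 0.309; F⁻¹(0.975) = 0.612.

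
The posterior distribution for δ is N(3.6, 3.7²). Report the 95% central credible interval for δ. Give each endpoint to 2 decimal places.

[-3.65, 10.85]

The posterior is symmetric, so the 95% equal-tailed interval is δ = 3.6 ± z·3.7 with z = 1.960.
Half-width: 1.960 × 3.7 = 7.25.
3.6 − 7.25 = -3.65; 3.6 + 7.25 = 10.85.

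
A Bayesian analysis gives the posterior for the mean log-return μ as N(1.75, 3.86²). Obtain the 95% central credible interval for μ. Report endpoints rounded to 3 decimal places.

[-5.815, 9.315]

The posterior is symmetric, so the 95% equal-tailed interval is μ = 1.75 ± z·3.86 with z = 1.960.
Half-width: 1.960 × 3.86 = 7.565.
1.75 − 7.565 = -5.815; 1.75 + 7.565 = 9.315.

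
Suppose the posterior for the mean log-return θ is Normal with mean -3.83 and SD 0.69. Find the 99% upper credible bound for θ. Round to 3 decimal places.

-2.225

Need U with P(θ ≤ U) = 0.99: U = -3.83 + z_{0.01}·0.69.
z = 2.326; U = -3.83 + 2.326 × 0.69 = -2.225.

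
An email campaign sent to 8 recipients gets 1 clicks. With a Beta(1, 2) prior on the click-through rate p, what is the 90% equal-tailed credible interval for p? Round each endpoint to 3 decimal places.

[0.037, 0.394]

Posterior: Beta(1+1, 2+7) = Beta(2, 9).
Equal-tailed 90% interval: the 0.05 and 0.95 quantiles of Beta(2, 9).
Posterior mean ≈ 0.182, SD ≈ 0.111; a Normal approximation gives roughly [-0.001, 0.365].
Exact: F⁻¹(0.05) = 0.037; F⁻¹(0.95) = 0.394.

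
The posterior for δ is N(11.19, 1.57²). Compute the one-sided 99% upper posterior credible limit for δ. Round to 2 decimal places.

Need U with P(δ ≤ U) = 0.99: U = 11.19 + z_{0.01}·1.57.
z = 2.326; U = 11.19 + 2.326 × 1.57 = 14.84.

14.84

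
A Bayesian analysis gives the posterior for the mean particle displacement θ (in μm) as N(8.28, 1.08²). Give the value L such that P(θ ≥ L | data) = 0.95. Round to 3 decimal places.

6.504

Need L with P(θ ≥ L) = 0.95: L = 8.28 − z_{0.05}·1.08.
z = 1.645; L = 8.28 − 1.645 × 1.08 = 6.504.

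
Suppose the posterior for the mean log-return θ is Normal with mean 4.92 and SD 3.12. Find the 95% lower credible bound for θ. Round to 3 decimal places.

-0.212

Need L with P(θ ≥ L) = 0.95: L = 4.92 − z_{0.05}·3.12.
z = 1.645; L = 4.92 − 1.645 × 3.12 = -0.212.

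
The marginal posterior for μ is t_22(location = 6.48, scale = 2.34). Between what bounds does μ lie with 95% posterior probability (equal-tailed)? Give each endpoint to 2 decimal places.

[1.63, 11.33]

The t_22 distribution is symmetric; the 95% interval is 6.48 ± t·2.34 with t_{0.975,22} = 2.074.
Half-width: 2.074 × 2.34 = 4.85.
6.48 − 4.85 = 1.63; 6.48 + 4.85 = 11.33.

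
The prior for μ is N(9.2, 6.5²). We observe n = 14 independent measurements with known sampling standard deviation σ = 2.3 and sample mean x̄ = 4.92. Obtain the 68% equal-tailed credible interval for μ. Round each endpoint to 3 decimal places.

Posterior precision = 1/6.5² + 14/2.3² = 0.0237 + 2.6465 = 2.6702, so posterior SD = 0.6120.
Posterior mean = (9.2/6.5² + 14·4.92/2.3²) / 2.6702 = 4.9579.
Interval: 4.9579 ± 0.994 × 0.6120 → [4.349, 5.567].

[4.349, 5.567]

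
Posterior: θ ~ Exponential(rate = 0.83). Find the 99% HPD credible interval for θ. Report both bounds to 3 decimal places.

The exponential density is strictly decreasing on [0, ∞), so the HPD interval is anchored at 0: [0, q] with P(θ ≤ q) = 0.99.
q = −ln(1 − 0.99) / 0.83 = 4.6052 / 0.83 = 5.548.

[0.000, 5.548]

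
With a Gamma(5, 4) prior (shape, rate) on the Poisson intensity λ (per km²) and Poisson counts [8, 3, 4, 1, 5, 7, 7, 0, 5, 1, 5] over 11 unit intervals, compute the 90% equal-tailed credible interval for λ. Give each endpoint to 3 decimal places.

Posterior: Gamma(5+46, 4+11) = Gamma(51, 15) (shape, rate).
Equal-tailed 90% interval: Gamma(51, 15) quantiles at 0.05 and 0.95.
Posterior mean ≈ 3.400, SD ≈ 0.476; a Normal approximation gives roughly [2.617, 4.183].
Exact: lower = 2.657; upper = 4.219.

[2.657, 4.219]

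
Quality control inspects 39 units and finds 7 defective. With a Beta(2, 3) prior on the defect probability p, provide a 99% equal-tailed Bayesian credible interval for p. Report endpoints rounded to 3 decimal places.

Posterior: Beta(2+7, 3+32) = Beta(9, 35).
Equal-tailed 99% interval: the 0.005 and 0.995 quantiles of Beta(9, 35).
Posterior mean ≈ 0.205, SD ≈ 0.060; a Normal approximation gives roughly [0.050, 0.359].
Exact: F⁻¹(0.005) = 0.077; F⁻¹(0.995) = 0.381.

[0.077, 0.381]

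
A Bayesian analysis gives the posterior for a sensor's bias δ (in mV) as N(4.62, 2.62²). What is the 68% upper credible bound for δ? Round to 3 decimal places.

5.845

Need U with P(δ ≤ U) = 0.68: U = 4.62 + z_{0.32}·2.62.
z = 0.468; U = 4.62 + 0.468 × 2.62 = 5.845.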